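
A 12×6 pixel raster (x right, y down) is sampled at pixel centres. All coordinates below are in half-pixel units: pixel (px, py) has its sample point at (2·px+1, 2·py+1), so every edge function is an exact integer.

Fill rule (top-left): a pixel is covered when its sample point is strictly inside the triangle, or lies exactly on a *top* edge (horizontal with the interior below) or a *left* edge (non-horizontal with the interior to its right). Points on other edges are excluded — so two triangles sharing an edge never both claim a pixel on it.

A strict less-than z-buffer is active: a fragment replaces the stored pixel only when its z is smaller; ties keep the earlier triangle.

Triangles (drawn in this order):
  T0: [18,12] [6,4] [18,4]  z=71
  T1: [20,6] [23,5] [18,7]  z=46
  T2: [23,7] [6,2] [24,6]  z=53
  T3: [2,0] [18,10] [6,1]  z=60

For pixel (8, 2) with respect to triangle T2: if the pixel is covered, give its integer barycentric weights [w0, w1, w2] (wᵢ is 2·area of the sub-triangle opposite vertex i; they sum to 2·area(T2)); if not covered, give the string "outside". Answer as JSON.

T0:
  2·area = 96
  edge (18, 12)→(6, 4): d=(-12,-8) top-left  bias=+0
  edge (6, 4)→(18, 4): d=(12,0) top-left  bias=+0
  edge (18, 4)→(18, 12): d=(0,8) right/bottom  bias=-1
    (4,2)@(9, 5): e=[12,12,72] → #
    (5,2)@(11, 5): e=[28,12,56] → #
    (6,2)@(13, 5): e=[44,12,40] → #
    (7,2)@(15, 5): e=[60,12,24] → #
    (8,2)@(17, 5): e=[76,12,8] → #
    (9,2)@(19, 5): e=[92,12,-8] → ·
    (4,3)@(9, 7): e=[-12,36,72] → ·
    (5,3)@(11, 7): e=[4,36,56] → #
    (9,3)@(19, 7): e=[68,36,-8] → ·
    (5,4)@(11, 9): e=[-20,60,56] → ·
    (6,4)@(13, 9): e=[-4,60,40] → ·
    (7,4)@(15, 9): e=[12,60,24] → #
  covered (12 px):
    · · · · · · · · · · · ·
    · · · · · · · · · · · ·
    · · · · # # # # # · · ·
    · · · · · # # # # · · ·
    · · · · · · · # # · · ·
    · · · · · · · · # · · ·
T1:
  2·area = 1
  edge (20, 6)→(23, 5): d=(3,-1) top-left  bias=+0
  edge (23, 5)→(18, 7): d=(-5,2) right/bottom  bias=-1
  edge (18, 7)→(20, 6): d=(2,-1) top-left  bias=+0
    (11,2)@(23, 5): e=[0,0,1] → ·  [on edge]
    (8,3)@(17, 7): e=[0,2,-1] → ·  [on edge]
    (5,4)@(11, 9): e=[0,4,-3] → ·  [on edge]
    (6,4)@(13, 9): e=[2,0,-1] → ·  [on edge]
    (2,5)@(5, 11): e=[0,6,-5] → ·  [on edge]
  covered (0 px):
    · · · · · · · · · · · ·
    · · · · · · · · · · · ·
    · · · · · · · · · · · ·
    · · · · · · · · · · · ·
    · · · · · · · · · · · ·
    · · · · · · · · · · · ·
T2:
  2·area = 22
  edge (23, 7)→(6, 2): d=(-17,-5) top-left  bias=+0
  edge (6, 2)→(24, 6): d=(18,4) right/bottom  bias=-1
  edge (24, 6)→(23, 7): d=(-1,1) right/bottom  bias=-1
    (8,2)@(17, 5): e=[4,10,8] → #
    (9,2)@(19, 5): e=[14,2,6] → #
    (10,2)@(21, 5): e=[24,-6,4] → ·
    (8,3)@(17, 7): e=[-30,46,6] → ·
    (9,3)@(19, 7): e=[-20,38,4] → ·
    (11,3)@(23, 7): e=[0,22,0] → ·  [on edge]
    (10,4)@(21, 9): e=[-44,66,0] → ·  [on edge]
    (9,5)@(19, 11): e=[-88,110,0] → ·  [on edge]
  covered (2 px):
    · · · · · · · · · · · ·
    · · · · · · · · · · · ·
    · · · · · · · · # # · ·
    · · · · · · · · · · · ·
    · · · · · · · · · · · ·
    · · · · · · · · · · · ·
T3:
  2·area = 24  (B↔C swapped to make it positive)
  edge (2, 0)→(6, 1): d=(4,1) right/bottom  bias=-1
  edge (6, 1)→(18, 10): d=(12,9) right/bottom  bias=-1
  edge (18, 10)→(2, 0): d=(-16,-10) top-left  bias=+0
    (2,0)@(5, 1): e=[1,9,14] → #
    (3,0)@(7, 1): e=[-1,-9,34] → ·
    (2,1)@(5, 3): e=[9,33,-18] → ·
    (3,1)@(7, 3): e=[7,15,2] → #
    (4,1)@(9, 3): e=[5,-3,22] → ·
    (3,2)@(7, 5): e=[15,39,-30] → ·
    (5,2)@(11, 5): e=[11,3,10] → #
    (6,2)@(13, 5): e=[9,-15,30] → ·
    (5,3)@(11, 7): e=[19,27,-22] → ·
  covered (3 px):
    · · # · · · · · · · · ·
    · · · # · · · · · · · ·
    · · · · · # · · · · · ·
    · · · · · · · · · · · ·
    · · · · · · · · · · · ·
    · · · · · · · · · · · ·

Answer: [10,8,4]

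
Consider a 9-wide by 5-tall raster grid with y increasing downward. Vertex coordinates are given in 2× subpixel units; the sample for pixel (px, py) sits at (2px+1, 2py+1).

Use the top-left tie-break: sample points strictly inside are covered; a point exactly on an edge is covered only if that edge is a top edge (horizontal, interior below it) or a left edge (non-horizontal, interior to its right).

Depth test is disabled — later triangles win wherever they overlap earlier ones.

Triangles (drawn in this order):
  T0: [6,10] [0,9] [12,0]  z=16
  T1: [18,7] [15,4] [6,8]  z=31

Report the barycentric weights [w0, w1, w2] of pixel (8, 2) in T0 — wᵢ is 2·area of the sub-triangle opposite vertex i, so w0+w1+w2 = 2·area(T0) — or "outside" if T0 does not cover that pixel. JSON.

T0:
  2·area = 66
  edge (6, 10)→(0, 9): d=(-6,-1) top-left  bias=+0
  edge (0, 9)→(12, 0): d=(12,-9) top-left  bias=+0
  edge (12, 0)→(6, 10): d=(-6,10) right/bottom  bias=-1
    (5,0)@(11, 1): e=[59,3,4] → #
    (6,0)@(13, 1): e=[61,21,-16] → ·
    (4,1)@(9, 3): e=[45,9,12] → #
    (5,1)@(11, 3): e=[47,27,-8] → ·
    (3,2)@(7, 5): e=[31,15,20] → #
    (4,2)@(9, 5): e=[33,33,0] → ·  [on edge]
    (1,3)@(3, 7): e=[15,3,48] → #
    (2,3)@(5, 7): e=[17,21,28] → #
    (4,3)@(9, 7): e=[21,57,-12] → ·
    (0,4)@(1, 9): e=[1,9,56] → #
    (3,4)@(7, 9): e=[7,63,-4] → ·
  covered (9 px):
    · · · · · # · · ·
    · · · · # · · · ·
    · · · # · · · · ·
    · # # # · · · · ·
    # # # · · · · · ·
T1:
  2·area = 39  (B↔C swapped to make it positive)
  edge (18, 7)→(6, 8): d=(-12,1) right/bottom  bias=-1
  edge (6, 8)→(15, 4): d=(9,-4) top-left  bias=+0
  edge (15, 4)→(18, 7): d=(3,3) right/bottom  bias=-1
    (6,2)@(13, 5): e=[29,1,9] → #
    (7,2)@(15, 5): e=[27,9,3] → #
    (8,2)@(17, 5): e=[25,17,-3] → ·
    (4,3)@(9, 7): e=[9,3,27] → #
    (5,3)@(11, 7): e=[7,11,21] → #
    (8,3)@(17, 7): e=[1,35,3] → #
    (4,4)@(9, 9): e=[-15,21,33] → ·
    (5,4)@(11, 9): e=[-17,29,27] → ·
    (6,4)@(13, 9): e=[-19,37,21] → ·
    (7,4)@(15, 9): e=[-21,45,15] → ·
    (8,4)@(17, 9): e=[-23,53,9] → ·
  covered (7 px):
    · · · · · · · · ·
    · · · · · · · · ·
    · · · · · · # # ·
    · · · · # # # # #
    · · · · · · · · ·

Final: "outside"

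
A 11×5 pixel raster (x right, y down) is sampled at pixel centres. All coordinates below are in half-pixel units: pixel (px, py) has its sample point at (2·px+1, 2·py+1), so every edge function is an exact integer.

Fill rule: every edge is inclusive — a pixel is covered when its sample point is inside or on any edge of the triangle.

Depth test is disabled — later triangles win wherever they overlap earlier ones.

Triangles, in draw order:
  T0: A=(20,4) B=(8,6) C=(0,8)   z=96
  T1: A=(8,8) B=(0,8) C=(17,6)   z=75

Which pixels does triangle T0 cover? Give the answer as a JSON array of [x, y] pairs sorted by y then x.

T0:
  2·area = 8  (B↔C swapped to make it positive)
  edge (20, 4)→(0, 8): d=(-20,4) inclusive
  edge (0, 8)→(8, 6): d=(8,-2) inclusive
  edge (8, 6)→(20, 4): d=(12,-2) inclusive
    (7,2)@(15, 5): e=[0,6,2] → #  [on edge]
    (8,2)@(17, 5): e=[-8,10,6] → ·
    (2,3)@(5, 7): e=[0,2,6] → #  [on edge]
    (3,3)@(7, 7): e=[-8,6,10] → ·
    (7,3)@(15, 7): e=[-40,22,26] → ·
    (2,4)@(5, 9): e=[-40,18,30] → ·
  covered (2 px):
    · · · · · · · · · · ·
    · · · · · · · · · · ·
    · · · · · · · # · · ·
    · · # · · · · · · · ·
    · · · · · · · · · · ·
T1:
  2·area = 16
  edge (8, 8)→(0, 8): d=(-8,0) inclusive
  edge (0, 8)→(17, 6): d=(17,-2) inclusive
  edge (17, 6)→(8, 8): d=(-9,2) inclusive
    (4,3)@(9, 7): e=[8,1,7] → #
    (5,3)@(11, 7): e=[8,5,3] → #
    (6,3)@(13, 7): e=[8,9,-1] → ·
    (4,4)@(9, 9): e=[-8,35,-11] → ·
    (5,4)@(11, 9): e=[-8,39,-15] → ·
  covered (2 px):
    · · · · · · · · · · ·
    · · · · · · · · · · ·
    · · · · · · · · · · ·
    · · · · # # · · · · ·
    · · · · · · · · · · ·

Answer: [[7,2],[2,3]]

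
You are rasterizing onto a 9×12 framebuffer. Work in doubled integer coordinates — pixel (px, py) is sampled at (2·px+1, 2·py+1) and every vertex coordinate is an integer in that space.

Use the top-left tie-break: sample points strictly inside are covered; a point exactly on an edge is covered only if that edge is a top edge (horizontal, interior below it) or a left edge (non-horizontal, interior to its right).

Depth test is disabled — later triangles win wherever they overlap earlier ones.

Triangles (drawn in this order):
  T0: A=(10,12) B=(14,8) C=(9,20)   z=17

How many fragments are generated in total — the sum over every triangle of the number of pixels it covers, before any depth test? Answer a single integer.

T0:
  2·area = 28
  edge (10, 12)→(14, 8): d=(4,-4) top-left  bias=+0
  edge (14, 8)→(9, 20): d=(-5,12) right/bottom  bias=-1
  edge (9, 20)→(10, 12): d=(1,-8) top-left  bias=+0
    (8,2)@(17, 5): e=[0,-21,49] → .  [on edge]
    (7,3)@(15, 7): e=[0,-7,35] → .  [on edge]
    (6,4)@(13, 9): e=[0,7,21] → X  [on edge]
    (7,4)@(15, 9): e=[8,-17,37] → .
    (5,5)@(11, 11): e=[0,21,7] → X  [on edge]
    (6,5)@(13, 11): e=[8,-3,23] → .
    (4,6)@(9, 13): e=[0,35,-7] → .  [on edge]
    (5,6)@(11, 13): e=[8,11,9] → X
    (6,6)@(13, 13): e=[16,-13,25] → .
    (3,7)@(7, 15): e=[0,49,-21] → .  [on edge]
    (5,7)@(11, 15): e=[16,1,11] → X
    (6,7)@(13, 15): e=[24,-23,27] → .
    (2,8)@(5, 17): e=[0,63,-35] → .  [on edge]
    (1,9)@(3, 19): e=[0,77,-49] → .  [on edge]
    (0,10)@(1, 21): e=[0,91,-63] → .  [on edge]
  covered (4 px):
    . . . . . . . . .
    . . . . . . . . .
    . . . . . . . . .
    . . . . . . . . .
    . . . . . . X . .
    . . . . . X . . .
    . . . . . X . . .
    . . . . . X . . .
    . . . . . . . . .
    . . . . . . . . .
    . . . . . . . . .
    . . . . . . . . .

Result: 4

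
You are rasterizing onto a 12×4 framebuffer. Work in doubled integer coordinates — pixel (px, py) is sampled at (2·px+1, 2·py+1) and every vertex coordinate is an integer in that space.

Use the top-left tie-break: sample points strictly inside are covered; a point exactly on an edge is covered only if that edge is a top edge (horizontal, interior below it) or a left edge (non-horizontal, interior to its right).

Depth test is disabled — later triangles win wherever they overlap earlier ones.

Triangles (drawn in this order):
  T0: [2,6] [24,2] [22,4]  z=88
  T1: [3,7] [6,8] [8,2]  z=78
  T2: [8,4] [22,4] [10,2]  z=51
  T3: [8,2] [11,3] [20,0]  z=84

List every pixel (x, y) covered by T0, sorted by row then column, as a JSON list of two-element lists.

T0:
  2·area = 36
  edge (2, 6)→(24, 2): d=(22,-4) top-left  bias=+0
  edge (24, 2)→(22, 4): d=(-2,2) right/bottom  bias=-1
  edge (22, 4)→(2, 6): d=(-20,2) right/bottom  bias=-1
    (9,1)@(19, 3): e=[2,8,26] → █
    (10,1)@(21, 3): e=[10,4,22] → █
    (11,1)@(23, 3): e=[18,0,18] → ·  [on edge]
    (4,2)@(9, 5): e=[6,24,6] → █
    (5,2)@(11, 5): e=[14,20,2] → █
    (6,2)@(13, 5): e=[22,16,-2] → ·
    (9,2)@(19, 5): e=[46,4,-14] → ·
    (10,2)@(21, 5): e=[54,0,-18] → ·  [on edge]
    (4,3)@(9, 7): e=[50,20,-34] → ·
    (5,3)@(11, 7): e=[58,16,-38] → ·
    (9,3)@(19, 7): e=[90,0,-54] → ·  [on edge]
  covered (4 px):
    · · · · · · · · · · · ·
    · · · · · · · · · █ █ ·
    · · · · █ █ · · · · · ·
    · · · · · · · · · · · ·
T1:
  2·area = 20  (B↔C swapped to make it positive)
  edge (3, 7)→(8, 2): d=(5,-5) top-left  bias=+0
  edge (8, 2)→(6, 8): d=(-2,6) right/bottom  bias=-1
  edge (6, 8)→(3, 7): d=(-3,-1) top-left  bias=+0
    (4,0)@(9, 1): e=[0,-4,24] → ·  [on edge]
    (3,1)@(7, 3): e=[0,4,16] → █  [on edge]
    (4,1)@(9, 3): e=[10,-8,18] → ·
    (2,2)@(5, 5): e=[0,12,8] → █  [on edge]
    (3,2)@(7, 5): e=[10,0,10] → ·  [on edge]
    (1,3)@(3, 7): e=[0,20,0] → █  [on edge]
    (3,3)@(7, 7): e=[20,-4,4] → ·
  covered (4 px):
    · · · · · · · · · · · ·
    · · · █ · · · · · · · ·
    · · █ · · · · · · · · ·
    · █ █ · · · · · · · · ·
T2:
  2·area = 28  (B↔C swapped to make it positive)
  edge (8, 4)→(10, 2): d=(2,-2) top-left  bias=+0
  edge (10, 2)→(22, 4): d=(12,2) right/bottom  bias=-1
  edge (22, 4)→(8, 4): d=(-14,0) right/bottom  bias=-1
    (5,0)@(11, 1): e=[0,-14,42] → ·  [on edge]
    (4,1)@(9, 3): e=[0,14,14] → █  [on edge]
    (5,1)@(11, 3): e=[4,10,14] → █
    (6,1)@(13, 3): e=[8,6,14] → █
    (7,1)@(15, 3): e=[12,2,14] → █
    (8,1)@(17, 3): e=[16,-2,14] → ·
    (3,2)@(7, 5): e=[0,42,-14] → ·  [on edge]
    (4,2)@(9, 5): e=[4,38,-14] → ·
    (5,2)@(11, 5): e=[8,34,-14] → ·
    (6,2)@(13, 5): e=[12,30,-14] → ·
    (7,2)@(15, 5): e=[16,26,-14] → ·
    (2,3)@(5, 7): e=[0,70,-42] → ·  [on edge]
  covered (4 px):
    · · · · · · · · · · · ·
    · · · · █ █ █ █ · · · ·
    · · · · · · · · · · · ·
    · · · · · · · · · · · ·
T3:
  2·area = 18  (B↔C swapped to make it positive)
  edge (8, 2)→(20, 0): d=(12,-2) top-left  bias=+0
  edge (20, 0)→(11, 3): d=(-9,3) right/bottom  bias=-1
  edge (11, 3)→(8, 2): d=(-3,-1) top-left  bias=+0
    (2,0)@(5, 1): e=[-18,36,0] → ·  [on edge]
    (7,0)@(15, 1): e=[2,6,10] → █
    (8,0)@(17, 1): e=[6,0,12] → ·  [on edge]
    (5,1)@(11, 3): e=[18,0,0] → ·  [on edge]
    (7,1)@(15, 3): e=[26,-12,4] → ·
    (2,2)@(5, 5): e=[30,0,-12] → ·  [on edge]
    (8,2)@(17, 5): e=[54,-36,0] → ·  [on edge]
    (11,3)@(23, 7): e=[90,-72,0] → ·  [on edge]
  covered (1 px):
    · · · · · · · █ · · · ·
    · · · · · · · · · · · ·
    · · · · · · · · · · · ·
    · · · · · · · · · · · ·

Answer: [[9,1],[10,1],[4,2],[5,2]]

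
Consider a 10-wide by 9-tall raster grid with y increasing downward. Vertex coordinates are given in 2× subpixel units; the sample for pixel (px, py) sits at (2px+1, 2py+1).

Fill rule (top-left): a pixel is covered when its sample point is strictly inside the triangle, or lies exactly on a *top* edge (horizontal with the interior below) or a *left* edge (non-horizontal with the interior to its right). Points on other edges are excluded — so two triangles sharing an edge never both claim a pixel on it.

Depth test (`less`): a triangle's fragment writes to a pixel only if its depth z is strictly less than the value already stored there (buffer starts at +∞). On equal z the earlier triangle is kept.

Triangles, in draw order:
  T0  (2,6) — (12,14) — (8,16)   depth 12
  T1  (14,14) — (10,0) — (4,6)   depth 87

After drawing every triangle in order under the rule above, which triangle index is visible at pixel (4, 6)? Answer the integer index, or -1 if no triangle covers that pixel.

T0:
  2·area = 52
  edge (2, 6)→(12, 14): d=(10,8) right/bottom  bias=-1
  edge (12, 14)→(8, 16): d=(-4,2) right/bottom  bias=-1
  edge (8, 16)→(2, 6): d=(-6,-10) top-left  bias=+0
    (1,3)@(3, 7): e=[2,46,4] → X
    (2,3)@(5, 7): e=[-14,42,24] → .
    (1,4)@(3, 9): e=[22,38,-8] → .
    (2,4)@(5, 9): e=[6,34,12] → X
    (3,4)@(7, 9): e=[-10,30,32] → .
    (2,5)@(5, 11): e=[26,26,0] → X  [on edge]
    (3,5)@(7, 11): e=[10,22,20] → X
    (4,5)@(9, 11): e=[-6,18,40] → .
    (2,6)@(5, 13): e=[46,18,-12] → .
    (3,6)@(7, 13): e=[30,14,8] → X
    (4,6)@(9, 13): e=[14,10,28] → X
    (5,6)@(11, 13): e=[-2,6,48] → .
  covered (7 px):
    . . . . . . . . . .
    . . . . . . . . . .
    . . . . . . . . . .
    . X . . . . . . . .
    . . X . . . . . . .
    . . X X . . . . . .
    . . . X X . . . . .
    . . . . X . . . . .
    . . . . . . . . . .
T1:
  2·area = 108  (B↔C swapped to make it positive)
  edge (14, 14)→(4, 6): d=(-10,-8) top-left  bias=+0
  edge (4, 6)→(10, 0): d=(6,-6) top-left  bias=+0
  edge (10, 0)→(14, 14): d=(4,14) right/bottom  bias=-1
    (4,0)@(9, 1): e=[90,0,18] → X  [on edge]
    (5,0)@(11, 1): e=[106,12,-10] → .
    (3,1)@(7, 3): e=[54,0,54] → X  [on edge]
    (5,1)@(11, 3): e=[86,24,-2] → .
    (2,2)@(5, 5): e=[18,0,90] → X  [on edge]
    (5,2)@(11, 5): e=[66,36,6] → X
    (6,2)@(13, 5): e=[82,48,-22] → .
    (1,3)@(3, 7): e=[-18,0,126] → .  [on edge]
    (2,3)@(5, 7): e=[-2,12,98] → .
    (3,3)@(7, 7): e=[14,24,70] → X
    (6,3)@(13, 7): e=[62,60,-14] → .
    (0,4)@(1, 9): e=[-54,0,162] → .  [on edge]
  covered (15 px):
    . . . . X . . . . .
    . . . X X . . . . .
    . . X X X X . . . .
    . . . X X X . . . .
    . . . . X X . . . .
    . . . . . X X . . .
    . . . . . . X . . .
    . . . . . . . . . .
    . . . . . . . . . .

Z-buffer (winner per pixel, '.' = empty):
  . . . . 1 . . . . .
  . . . 1 1 . . . . .
  . . 1 1 1 1 . . . .
  . 0 . 1 1 1 . . . .
  . . 0 . 1 1 . . . .
  . . 0 0 . 1 1 . . .
  . . . 0 0 . 1 . . .
  . . . . 0 . . . . .
  . . . . . . . . . .

Final: 0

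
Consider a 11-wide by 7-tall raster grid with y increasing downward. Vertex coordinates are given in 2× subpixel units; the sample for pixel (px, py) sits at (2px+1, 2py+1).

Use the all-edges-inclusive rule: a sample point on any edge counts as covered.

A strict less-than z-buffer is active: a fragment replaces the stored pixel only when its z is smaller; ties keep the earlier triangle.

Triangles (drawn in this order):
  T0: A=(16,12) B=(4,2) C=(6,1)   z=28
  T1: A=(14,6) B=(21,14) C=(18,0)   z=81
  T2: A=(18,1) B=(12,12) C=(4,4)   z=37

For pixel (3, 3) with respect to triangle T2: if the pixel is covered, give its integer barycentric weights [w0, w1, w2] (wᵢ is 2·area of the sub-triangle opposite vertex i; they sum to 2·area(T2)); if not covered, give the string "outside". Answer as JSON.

T0:
  2·area = 32
  edge (16, 12)→(4, 2): d=(-12,-10) inclusive
  edge (4, 2)→(6, 1): d=(2,-1) inclusive
  edge (6, 1)→(16, 12): d=(10,11) inclusive
    (3,1)@(7, 3): e=[18,5,9] → X
    (4,1)@(9, 3): e=[38,7,-13] → .
    (3,2)@(7, 5): e=[-6,9,29] → .
    (4,2)@(9, 5): e=[14,11,7] → X
    (5,2)@(11, 5): e=[34,13,-15] → .
    (4,3)@(9, 7): e=[-10,15,27] → .
    (5,3)@(11, 7): e=[10,17,5] → X
    (6,3)@(13, 7): e=[30,19,-17] → .
    (5,4)@(11, 9): e=[-14,21,25] → .
    (6,4)@(13, 9): e=[6,23,3] → X
    (7,4)@(15, 9): e=[26,25,-19] → .
    (6,5)@(13, 11): e=[-18,27,23] → .
  covered (5 px):
    . . . . . . . . . . .
    . . . X . . . . . . .
    . . . . X . . . . . .
    . . . . . X . . . . .
    . . . . . . X . . . .
    . . . . . . . X . . .
    . . . . . . . . . . .
T1:
  2·area = 74  (B↔C swapped to make it positive)
  edge (14, 6)→(18, 0): d=(4,-6) inclusive
  edge (18, 0)→(21, 14): d=(3,14) inclusive
  edge (21, 14)→(14, 6): d=(-7,-8) inclusive
    (8,1)@(17, 3): e=[6,23,45] → X
    (9,1)@(19, 3): e=[18,-5,61] → .
    (7,2)@(15, 5): e=[2,57,15] → X
    (9,2)@(19, 5): e=[26,1,47] → X
    (10,2)@(21, 5): e=[38,-27,63] → .
    (7,3)@(15, 7): e=[10,63,1] → X
    (10,3)@(21, 7): e=[46,-21,49] → .
    (7,4)@(15, 9): e=[18,69,-13] → .
    (8,4)@(17, 9): e=[30,41,3] → X
    (10,4)@(21, 9): e=[54,-15,35] → .
    (8,5)@(17, 11): e=[38,47,-11] → .
    (9,5)@(19, 11): e=[50,19,5] → X
  covered (10 px):
    . . . . . . . . . . .
    . . . . . . . . X . .
    . . . . . . . X X X .
    . . . . . . . X X X .
    . . . . . . . . X X .
    . . . . . . . . . X .
    . . . . . . . . . . .
T2:
  2·area = 136
  edge (18, 1)→(12, 12): d=(-6,11) inclusive
  edge (12, 12)→(4, 4): d=(-8,-8) inclusive
  edge (4, 4)→(18, 1): d=(14,-3) inclusive
    (0,0)@(1, 1): e=[187,0,-51] → .  [on edge]
    (1,1)@(3, 3): e=[153,0,-17] → .  [on edge]
    (4,1)@(9, 3): e=[87,48,1] → X
    (5,1)@(11, 3): e=[65,64,7] → X
    (6,1)@(13, 3): e=[43,80,13] → X
    (7,1)@(15, 3): e=[21,96,19] → X
    (8,1)@(17, 3): e=[-1,112,25] → .
    (2,2)@(5, 5): e=[119,0,17] → X  [on edge]
    (3,2)@(7, 5): e=[97,16,23] → X
    (8,2)@(17, 5): e=[-13,96,53] → .
    (2,3)@(5, 7): e=[107,-16,45] → .
    (3,3)@(7, 7): e=[85,0,51] → X  [on edge]
    (4,4)@(9, 9): e=[51,0,85] → X  [on edge]
    (5,5)@(11, 11): e=[17,0,119] → X  [on edge]
    (6,6)@(13, 13): e=[-17,0,153] → .  [on edge]
  covered (18 px):
    . . . . . . . . . . .
    . . . . X X X X . . .
    . . X X X X X X . . .
    . . . X X X X . . . .
    . . . . X X X . . . .
    . . . . . X . . . . .
    . . . . . . . . . . .

Answer: [0,51,85]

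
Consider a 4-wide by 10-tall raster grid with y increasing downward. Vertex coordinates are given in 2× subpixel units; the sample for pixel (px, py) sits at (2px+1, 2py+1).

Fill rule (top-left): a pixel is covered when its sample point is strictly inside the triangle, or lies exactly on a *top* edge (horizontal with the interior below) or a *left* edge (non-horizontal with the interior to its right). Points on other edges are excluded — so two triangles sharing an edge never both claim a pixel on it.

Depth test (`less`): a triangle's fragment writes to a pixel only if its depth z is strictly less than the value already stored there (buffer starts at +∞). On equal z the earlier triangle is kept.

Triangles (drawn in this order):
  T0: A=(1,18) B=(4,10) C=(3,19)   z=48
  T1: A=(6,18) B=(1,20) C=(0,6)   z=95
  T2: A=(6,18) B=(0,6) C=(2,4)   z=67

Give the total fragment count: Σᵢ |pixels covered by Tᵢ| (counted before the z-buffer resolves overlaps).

T0:
  2·area = 19
  edge (1, 18)→(4, 10): d=(3,-8) top-left  bias=+0
  edge (4, 10)→(3, 19): d=(-1,9) right/bottom  bias=-1
  edge (3, 19)→(1, 18): d=(-2,-1) top-left  bias=+0
    (2,0)@(5, 1): e=[-19,0,38] → ·  [on edge]
    (1,6)@(3, 13): e=[1,6,12] → #
    (2,6)@(5, 13): e=[17,-12,14] → ·
    (1,7)@(3, 15): e=[7,4,8] → #
    (2,7)@(5, 15): e=[23,-14,10] → ·
    (1,8)@(3, 17): e=[13,2,4] → #
    (2,8)@(5, 17): e=[29,-16,6] → ·
    (1,9)@(3, 19): e=[19,0,0] → ·  [on edge]
  covered (3 px):
    · · · ·
    · · · ·
    · · · ·
    · · · ·
    · · · ·
    · · · ·
    · # · ·
    · # · ·
    · # · ·
    · · · ·
T1:
  2·area = 72
  edge (6, 18)→(1, 20): d=(-5,2) right/bottom  bias=-1
  edge (1, 20)→(0, 6): d=(-1,-14) top-left  bias=+0
  edge (0, 6)→(6, 18): d=(6,12) right/bottom  bias=-1
    (0,4)@(1, 9): e=[55,11,6] → #
    (1,4)@(3, 9): e=[51,39,-18] → ·
    (0,5)@(1, 11): e=[45,9,18] → #
    (1,5)@(3, 11): e=[41,37,-6] → ·
    (0,6)@(1, 13): e=[35,7,30] → #
    (1,6)@(3, 13): e=[31,35,6] → #
    (2,6)@(5, 13): e=[27,63,-18] → ·
    (0,7)@(1, 15): e=[25,5,42] → #
    (2,7)@(5, 15): e=[17,61,-6] → ·
    (0,8)@(1, 17): e=[15,3,54] → #
    (2,8)@(5, 17): e=[7,59,6] → #
    (3,8)@(7, 17): e=[3,87,-18] → ·
  covered (11 px):
    · · · ·
    · · · ·
    · · · ·
    · · · ·
    # · · ·
    # · · ·
    # # · ·
    # # · ·
    # # # ·
    # # · ·
T2:
  2·area = 36
  edge (6, 18)→(0, 6): d=(-6,-12) top-left  bias=+0
  edge (0, 6)→(2, 4): d=(2,-2) top-left  bias=+0
  edge (2, 4)→(6, 18): d=(4,14) right/bottom  bias=-1
    (2,0)@(5, 1): e=[90,0,-54] → ·  [on edge]
    (1,1)@(3, 3): e=[54,0,-18] → ·  [on edge]
    (0,2)@(1, 5): e=[18,0,18] → #  [on edge]
    (1,2)@(3, 5): e=[42,4,-10] → ·
    (0,3)@(1, 7): e=[6,4,26] → #
    (1,3)@(3, 7): e=[30,8,-2] → ·
    (0,4)@(1, 9): e=[-6,8,34] → ·
    (1,4)@(3, 9): e=[18,12,6] → #
    (2,4)@(5, 9): e=[42,16,-22] → ·
    (1,5)@(3, 11): e=[6,16,14] → #
    (2,5)@(5, 11): e=[30,20,-14] → ·
    (1,6)@(3, 13): e=[-6,20,22] → ·
  covered (5 px):
    · · · ·
    · · · ·
    # · · ·
    # · · ·
    · # · ·
    · # · ·
    · · · ·
    · · # ·
    · · · ·
    · · · ·

Result: 19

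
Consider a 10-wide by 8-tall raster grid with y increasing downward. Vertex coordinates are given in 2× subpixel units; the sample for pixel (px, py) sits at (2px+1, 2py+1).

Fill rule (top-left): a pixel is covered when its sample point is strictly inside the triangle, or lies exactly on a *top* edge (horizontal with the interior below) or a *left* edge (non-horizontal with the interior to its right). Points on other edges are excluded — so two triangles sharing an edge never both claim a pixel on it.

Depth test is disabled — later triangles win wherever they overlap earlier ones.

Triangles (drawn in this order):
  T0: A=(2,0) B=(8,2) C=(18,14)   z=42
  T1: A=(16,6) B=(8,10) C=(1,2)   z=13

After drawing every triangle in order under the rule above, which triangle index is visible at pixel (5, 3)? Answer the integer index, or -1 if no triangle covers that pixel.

T0:
  2·area = 52
  edge (2, 0)→(8, 2): d=(6,2) right/bottom  bias=-1
  edge (8, 2)→(18, 14): d=(10,12) right/bottom  bias=-1
  edge (18, 14)→(2, 0): d=(-16,-14) top-left  bias=+0
    (2,0)@(5, 1): e=[0,26,26] → ·  [on edge]
    (3,1)@(7, 3): e=[8,22,22] → #
    (4,1)@(9, 3): e=[4,-2,50] → ·
    (5,1)@(11, 3): e=[0,-26,78] → ·  [on edge]
    (3,2)@(7, 5): e=[20,42,-10] → ·
    (4,2)@(9, 5): e=[16,18,18] → #
    (5,2)@(11, 5): e=[12,-6,46] → ·
    (8,2)@(17, 5): e=[0,-78,130] → ·  [on edge]
    (4,3)@(9, 7): e=[28,38,-14] → ·
    (5,3)@(11, 7): e=[24,14,14] → #
    (6,3)@(13, 7): e=[20,-10,42] → ·
    (5,4)@(11, 9): e=[36,34,-18] → ·
  covered (6 px):
    · · · · · · · · · ·
    · · · # · · · · · ·
    · · · · # · · · · ·
    · · · · · # · · · ·
    · · · · · · # · · ·
    · · · · · · · # · ·
    · · · · · · · · # ·
    · · · · · · · · · ·
T1:
  2·area = 92
  edge (16, 6)→(8, 10): d=(-8,4) right/bottom  bias=-1
  edge (8, 10)→(1, 2): d=(-7,-8) top-left  bias=+0
  edge (1, 2)→(16, 6): d=(15,4) right/bottom  bias=-1
    (1,1)@(3, 3): e=[76,9,7] → #
    (2,1)@(5, 3): e=[68,25,-1] → ·
    (1,2)@(3, 5): e=[60,-5,37] → ·
    (2,2)@(5, 5): e=[52,11,29] → #
    (3,2)@(7, 5): e=[44,27,21] → #
    (4,2)@(9, 5): e=[36,43,13] → #
    (5,2)@(11, 5): e=[28,59,5] → #
    (6,2)@(13, 5): e=[20,75,-3] → ·
    (2,3)@(5, 7): e=[36,-3,59] → ·
    (3,3)@(7, 7): e=[28,13,51] → #
    (6,3)@(13, 7): e=[4,61,27] → #
    (7,3)@(15, 7): e=[-4,77,19] → ·
  covered (10 px):
    · · · · · · · · · ·
    · # · · · · · · · ·
    · · # # # # · · · ·
    · · · # # # # · · ·
    · · · · # · · · · ·
    · · · · · · · · · ·
    · · · · · · · · · ·
    · · · · · · · · · ·

Z-buffer (winner per pixel, '.' = empty):
  . . . . . . . . . .
  . 1 . 0 . . . . . .
  . . 1 1 1 1 . . . .
  . . . 1 1 1 1 . . .
  . . . . 1 . 0 . . .
  . . . . . . . 0 . .
  . . . . . . . . 0 .
  . . . . . . . . . .

Answer: 1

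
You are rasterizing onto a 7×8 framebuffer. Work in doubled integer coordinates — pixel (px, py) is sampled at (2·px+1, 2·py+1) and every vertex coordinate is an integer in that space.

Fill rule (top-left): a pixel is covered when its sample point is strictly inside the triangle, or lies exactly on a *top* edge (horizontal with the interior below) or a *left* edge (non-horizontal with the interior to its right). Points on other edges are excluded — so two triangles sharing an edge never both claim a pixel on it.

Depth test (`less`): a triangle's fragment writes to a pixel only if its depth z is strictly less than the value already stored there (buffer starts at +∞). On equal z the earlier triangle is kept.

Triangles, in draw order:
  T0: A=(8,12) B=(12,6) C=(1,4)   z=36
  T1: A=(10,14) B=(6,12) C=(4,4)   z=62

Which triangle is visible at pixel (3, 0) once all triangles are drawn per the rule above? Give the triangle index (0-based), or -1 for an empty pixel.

T0:
  2·area = 74  (B↔C swapped to make it positive)
  edge (8, 12)→(1, 4): d=(-7,-8) top-left  bias=+0
  edge (1, 4)→(12, 6): d=(11,2) right/bottom  bias=-1
  edge (12, 6)→(8, 12): d=(-4,6) right/bottom  bias=-1
    (1,2)@(3, 5): e=[9,7,58] → █
    (2,2)@(5, 5): e=[25,3,46] → █
    (3,2)@(7, 5): e=[41,-1,34] → ·
    (1,3)@(3, 7): e=[-5,29,50] → ·
    (2,3)@(5, 7): e=[11,25,38] → █
    (3,3)@(7, 7): e=[27,21,26] → █
    (4,3)@(9, 7): e=[43,17,14] → █
    (5,3)@(11, 7): e=[59,13,2] → █
    (6,3)@(13, 7): e=[75,9,-10] → ·
    (2,4)@(5, 9): e=[-3,47,30] → ·
    (3,4)@(7, 9): e=[13,43,18] → █
    (5,4)@(11, 9): e=[45,35,-6] → ·
  covered (8 px):
    · · · · · · ·
    · · · · · · ·
    · █ █ · · · ·
    · · █ █ █ █ ·
    · · · █ █ · ·
    · · · · · · ·
    · · · · · · ·
    · · · · · · ·
T1:
  2·area = 28
  edge (10, 14)→(6, 12): d=(-4,-2) top-left  bias=+0
  edge (6, 12)→(4, 4): d=(-2,-8) top-left  bias=+0
  edge (4, 4)→(10, 14): d=(6,10) right/bottom  bias=-1
    (2,3)@(5, 7): e=[18,2,8] → █
    (3,3)@(7, 7): e=[22,18,-12] → ·
    (2,4)@(5, 9): e=[10,-2,20] → ·
    (3,4)@(7, 9): e=[14,14,0] → ·  [on edge]
    (3,5)@(7, 11): e=[6,10,12] → █
    (4,5)@(9, 11): e=[10,26,-8] → ·
    (3,6)@(7, 13): e=[-2,6,24] → ·
    (4,6)@(9, 13): e=[2,22,4] → █
    (5,6)@(11, 13): e=[6,38,-16] → ·
    (4,7)@(9, 15): e=[-6,18,16] → ·
  covered (3 px):
    · · · · · · ·
    · · · · · · ·
    · · · · · · ·
    · · █ · · · ·
    · · · · · · ·
    · · · █ · · ·
    · · · · █ · ·
    · · · · · · ·

Z-buffer (winner per pixel, '.' = empty):
  . . . . . . .
  . . . . . . .
  . 0 0 . . . .
  . . 0 0 0 0 .
  . . . 0 0 . .
  . . . 1 . . .
  . . . . 1 . .
  . . . . . . .

Answer: -1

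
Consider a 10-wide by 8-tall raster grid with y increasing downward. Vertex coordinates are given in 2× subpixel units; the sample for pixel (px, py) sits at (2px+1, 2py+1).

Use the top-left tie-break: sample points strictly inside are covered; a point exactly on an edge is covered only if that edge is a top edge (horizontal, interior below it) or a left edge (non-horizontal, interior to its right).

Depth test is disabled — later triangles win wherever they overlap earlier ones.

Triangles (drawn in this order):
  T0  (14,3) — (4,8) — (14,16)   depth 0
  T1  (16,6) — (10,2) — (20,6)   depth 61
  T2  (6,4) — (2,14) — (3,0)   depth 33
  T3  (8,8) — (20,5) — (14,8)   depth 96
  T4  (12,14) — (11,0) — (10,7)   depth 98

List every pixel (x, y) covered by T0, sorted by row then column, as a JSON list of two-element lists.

T0:
  2·area = 130  (B↔C swapped to make it positive)
  edge (14, 3)→(14, 16): d=(0,13) right/bottom  bias=-1
  edge (14, 16)→(4, 8): d=(-10,-8) top-left  bias=+0
  edge (4, 8)→(14, 3): d=(10,-5) top-left  bias=+0
    (5,2)@(11, 5): e=[39,86,5] → █
    (6,2)@(13, 5): e=[13,102,15] → █
    (7,2)@(15, 5): e=[-13,118,25] → ·
    (3,3)@(7, 7): e=[91,34,5] → █
    (4,3)@(9, 7): e=[65,50,15] → █
    (7,3)@(15, 7): e=[-13,98,45] → ·
    (3,4)@(7, 9): e=[91,14,25] → █
    (7,4)@(15, 9): e=[-13,78,65] → ·
    (3,5)@(7, 11): e=[91,-6,45] → ·
    (4,5)@(9, 11): e=[65,10,55] → █
    (7,5)@(15, 11): e=[-13,58,85] → ·
    (4,6)@(9, 13): e=[65,-10,75] → ·
  covered (16 px):
    · · · · · · · · · ·
    · · · · · · · · · ·
    · · · · · █ █ · · ·
    · · · █ █ █ █ · · ·
    · · · █ █ █ █ · · ·
    · · · · █ █ █ · · ·
    · · · · · █ █ · · ·
    · · · · · · █ · · ·
T1:
  2·area = 16
  edge (16, 6)→(10, 2): d=(-6,-4) top-left  bias=+0
  edge (10, 2)→(20, 6): d=(10,4) right/bottom  bias=-1
  edge (20, 6)→(16, 6): d=(-4,0) right/bottom  bias=-1
    (7,2)@(15, 5): e=[2,10,4] → █
    (8,2)@(17, 5): e=[10,2,4] → █
    (9,2)@(19, 5): e=[18,-6,4] → ·
    (7,3)@(15, 7): e=[-10,30,-4] → ·
    (8,3)@(17, 7): e=[-2,22,-4] → ·
  covered (2 px):
    · · · · · · · · · ·
    · · · · · · · · · ·
    · · · · · · · █ █ ·
    · · · · · · · · · ·
    · · · · · · · · · ·
    · · · · · · · · · ·
    · · · · · · · · · ·
    · · · · · · · · · ·
T2:
  2·area = 46
  edge (6, 4)→(2, 14): d=(-4,10) right/bottom  bias=-1
  edge (2, 14)→(3, 0): d=(1,-14) top-left  bias=+0
  edge (3, 0)→(6, 4): d=(3,4) right/bottom  bias=-1
    (1,0)@(3, 1): e=[42,1,3] → █
    (2,0)@(5, 1): e=[22,29,-5] → ·
    (1,1)@(3, 3): e=[34,3,9] → █
    (2,1)@(5, 3): e=[14,31,1] → █
    (3,1)@(7, 3): e=[-6,59,-7] → ·
    (1,2)@(3, 5): e=[26,5,15] → █
    (3,2)@(7, 5): e=[-14,61,-1] → ·
    (1,3)@(3, 7): e=[18,7,21] → █
    (2,3)@(5, 7): e=[-2,35,13] → ·
    (1,4)@(3, 9): e=[10,9,27] → █
    (2,4)@(5, 9): e=[-10,37,19] → ·
    (1,5)@(3, 11): e=[2,11,33] → █
  covered (8 px):
    · █ · · · · · · · ·
    · █ █ · · · · · · ·
    · █ █ · · · · · · ·
    · █ · · · · · · · ·
    · █ · · · · · · · ·
    · █ · · · · · · · ·
    · · · · · · · · · ·
    · · · · · · · · · ·
T3:
  2·area = 18
  edge (8, 8)→(20, 5): d=(12,-3) top-left  bias=+0
  edge (20, 5)→(14, 8): d=(-6,3) right/bottom  bias=-1
  edge (14, 8)→(8, 8): d=(-6,0) right/bottom  bias=-1
    (6,3)@(13, 7): e=[3,9,6] → █
    (7,3)@(15, 7): e=[9,3,6] → █
    (8,3)@(17, 7): e=[15,-3,6] → ·
    (6,4)@(13, 9): e=[27,-3,-6] → ·
    (7,4)@(15, 9): e=[33,-9,-6] → ·
  covered (2 px):
    · · · · · · · · · ·
    · · · · · · · · · ·
    · · · · · · · · · ·
    · · · · · · █ █ · ·
    · · · · · · · · · ·
    · · · · · · · · · ·
    · · · · · · · · · ·
    · · · · · · · · · ·
T4:
  2·area = 21  (B↔C swapped to make it positive)
  edge (12, 14)→(10, 7): d=(-2,-7) top-left  bias=+0
  edge (10, 7)→(11, 0): d=(1,-7) top-left  bias=+0
  edge (11, 0)→(12, 14): d=(1,14) right/bottom  bias=-1
    (5,0)@(11, 1): e=[19,1,1] → █
    (6,0)@(13, 1): e=[33,15,-27] → ·
    (5,1)@(11, 3): e=[15,3,3] → █
    (6,1)@(13, 3): e=[29,17,-25] → ·
    (5,2)@(11, 5): e=[11,5,5] → █
    (6,2)@(13, 5): e=[25,19,-23] → ·
    (5,3)@(11, 7): e=[7,7,7] → █
    (6,3)@(13, 7): e=[21,21,-21] → ·
    (5,4)@(11, 9): e=[3,9,9] → █
    (6,4)@(13, 9): e=[17,23,-19] → ·
    (5,5)@(11, 11): e=[-1,11,11] → ·
  covered (5 px):
    · · · · · █ · · · ·
    · · · · · █ · · · ·
    · · · · · █ · · · ·
    · · · · · █ · · · ·
    · · · · · █ · · · ·
    · · · · · · · · · ·
    · · · · · · · · · ·
    · · · · · · · · · ·

Final: [[5,2],[6,2],[3,3],[4,3],[5,3],[6,3],[3,4],[4,4],[5,4],[6,4],[4,5],[5,5],[6,5],[5,6],[6,6],[6,7]]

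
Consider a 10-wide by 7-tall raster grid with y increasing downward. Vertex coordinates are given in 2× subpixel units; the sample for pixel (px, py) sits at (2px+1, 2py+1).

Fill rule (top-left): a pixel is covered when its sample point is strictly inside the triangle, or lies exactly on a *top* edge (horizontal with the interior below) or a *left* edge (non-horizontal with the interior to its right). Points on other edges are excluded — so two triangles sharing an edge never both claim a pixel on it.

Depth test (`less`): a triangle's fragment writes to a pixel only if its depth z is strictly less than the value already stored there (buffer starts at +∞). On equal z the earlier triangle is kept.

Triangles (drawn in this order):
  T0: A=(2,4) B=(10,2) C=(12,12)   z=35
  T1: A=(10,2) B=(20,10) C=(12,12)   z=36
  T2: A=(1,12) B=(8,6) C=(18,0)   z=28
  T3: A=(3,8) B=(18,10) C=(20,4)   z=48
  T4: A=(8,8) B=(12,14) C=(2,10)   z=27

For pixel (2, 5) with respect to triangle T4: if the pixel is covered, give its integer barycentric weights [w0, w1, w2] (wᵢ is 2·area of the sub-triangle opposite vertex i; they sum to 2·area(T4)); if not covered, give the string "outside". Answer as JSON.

T0:
  2·area = 84
  edge (2, 4)→(10, 2): d=(8,-2) top-left  bias=+0
  edge (10, 2)→(12, 12): d=(2,10) right/bottom  bias=-1
  edge (12, 12)→(2, 4): d=(-10,-8) top-left  bias=+0
    (3,1)@(7, 3): e=[2,32,50] → #
    (4,1)@(9, 3): e=[6,12,66] → #
    (5,1)@(11, 3): e=[10,-8,82] → ·
    (2,2)@(5, 5): e=[14,56,14] → #
    (5,2)@(11, 5): e=[26,-4,62] → ·
    (2,3)@(5, 7): e=[30,60,-6] → ·
    (3,3)@(7, 7): e=[34,40,10] → #
    (5,3)@(11, 7): e=[42,0,42] → ·  [on edge]
    (3,4)@(7, 9): e=[50,44,-10] → ·
    (4,4)@(9, 9): e=[54,24,6] → #
    (5,4)@(11, 9): e=[58,4,22] → #
    (6,4)@(13, 9): e=[62,-16,38] → ·
  covered (10 px):
    · · · · · · · · · ·
    · · · # # · · · · ·
    · · # # # · · · · ·
    · · · # # · · · · ·
    · · · · # # · · · ·
    · · · · · # · · · ·
    · · · · · · · · · ·
T1:
  2·area = 84
  edge (10, 2)→(20, 10): d=(10,8) right/bottom  bias=-1
  edge (20, 10)→(12, 12): d=(-8,2) right/bottom  bias=-1
  edge (12, 12)→(10, 2): d=(-2,-10) top-left  bias=+0
    (5,1)@(11, 3): e=[2,74,8] → #
    (6,1)@(13, 3): e=[-14,70,28] → ·
    (5,2)@(11, 5): e=[22,58,4] → #
    (6,2)@(13, 5): e=[6,54,24] → #
    (7,2)@(15, 5): e=[-10,50,44] → ·
    (5,3)@(11, 7): e=[42,42,0] → #  [on edge]
    (7,3)@(15, 7): e=[10,34,40] → #
    (8,3)@(17, 7): e=[-6,30,60] → ·
    (5,4)@(11, 9): e=[62,26,-4] → ·
    (6,4)@(13, 9): e=[46,22,16] → #
    (8,4)@(17, 9): e=[14,14,56] → #
    (9,4)@(19, 9): e=[-2,10,76] → ·
  covered (11 px):
    · · · · · · · · · ·
    · · · · · # · · · ·
    · · · · · # # · · ·
    · · · · · # # # · ·
    · · · · · · # # # ·
    · · · · · · # # · ·
    · · · · · · · · · ·
T2:
  2·area = 18
  edge (1, 12)→(8, 6): d=(7,-6) top-left  bias=+0
  edge (8, 6)→(18, 0): d=(10,-6) top-left  bias=+0
  edge (18, 0)→(1, 12): d=(-17,12) right/bottom  bias=-1
    (6,1)@(13, 3): e=[9,0,9] → #  [on edge]
    (7,1)@(15, 3): e=[21,12,-15] → ·
    (6,2)@(13, 5): e=[23,20,-25] → ·
    (3,3)@(7, 7): e=[1,4,13] → #
    (4,3)@(9, 7): e=[13,16,-11] → ·
    (1,4)@(3, 9): e=[-9,0,27] → ·  [on edge]
    (2,4)@(5, 9): e=[3,12,3] → #
    (3,4)@(7, 9): e=[15,24,-21] → ·
    (2,5)@(5, 11): e=[17,32,-31] → ·
  covered (3 px):
    · · · · · · · · · ·
    · · · · · · # · · ·
    · · · · · · · · · ·
    · · · # · · · · · ·
    · · # · · · · · · ·
    · · · · · · · · · ·
    · · · · · · · · · ·
T3:
  2·area = 94  (B↔C swapped to make it positive)
  edge (3, 8)→(20, 4): d=(17,-4) top-left  bias=+0
  edge (20, 4)→(18, 10): d=(-2,6) right/bottom  bias=-1
  edge (18, 10)→(3, 8): d=(-15,-2) top-left  bias=+0
    (8,2)@(17, 5): e=[5,16,73] → #
    (9,2)@(19, 5): e=[13,4,77] → #
    (4,3)@(9, 7): e=[7,60,27] → #
    (5,3)@(11, 7): e=[15,48,31] → #
    (6,3)@(13, 7): e=[23,36,35] → #
    (7,3)@(15, 7): e=[31,24,39] → #
    (9,3)@(19, 7): e=[47,0,47] → ·  [on edge]
    (4,4)@(9, 9): e=[41,56,-3] → ·
    (5,4)@(11, 9): e=[49,44,1] → #
    (9,4)@(19, 9): e=[81,-4,17] → ·
    (5,5)@(11, 11): e=[83,40,-29] → ·
    (6,5)@(13, 11): e=[91,28,-25] → ·
    (8,6)@(17, 13): e=[141,0,-47] → ·  [on edge]
  covered (11 px):
    · · · · · · · · · ·
    · · · · · · · · · ·
    · · · · · · · · # #
    · · · · # # # # # ·
    · · · · · # # # # ·
    · · · · · · · · · ·
    · · · · · · · · · ·
T4:
  2·area = 44
  edge (8, 8)→(12, 14): d=(4,6) right/bottom  bias=-1
  edge (12, 14)→(2, 10): d=(-10,-4) top-left  bias=+0
  edge (2, 10)→(8, 8): d=(6,-2) top-left  bias=+0
    (8,2)@(17, 5): e=[-66,110,0] → ·  [on edge]
    (5,3)@(11, 7): e=[-22,66,0] → ·  [on edge]
    (2,4)@(5, 9): e=[22,22,0] → #  [on edge]
    (3,4)@(7, 9): e=[10,30,4] → #
    (4,4)@(9, 9): e=[-2,38,8] → ·
    (2,5)@(5, 11): e=[30,2,12] → #
    (4,5)@(9, 11): e=[6,18,20] → #
    (5,5)@(11, 11): e=[-6,26,24] → ·
    (2,6)@(5, 13): e=[38,-18,24] → ·
    (3,6)@(7, 13): e=[26,-10,28] → ·
    (4,6)@(9, 13): e=[14,-2,32] → ·
    (5,6)@(11, 13): e=[2,6,36] → #
  covered (6 px):
    · · · · · · · · · ·
    · · · · · · · · · ·
    · · · · · · · · · ·
    · · · · · · · · · ·
    · · # # · · · · · ·
    · · # # # · · · · ·
    · · · · · # · · · ·

Result: [2,12,30]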